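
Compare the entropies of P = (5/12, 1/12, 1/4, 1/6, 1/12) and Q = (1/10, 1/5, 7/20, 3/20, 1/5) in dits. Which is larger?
Q

Computing entropies in dits:
H(P) = 0.6185
H(Q) = 0.6628

Distribution Q has higher entropy.

Intuition: The distribution closer to uniform (more spread out) has higher entropy.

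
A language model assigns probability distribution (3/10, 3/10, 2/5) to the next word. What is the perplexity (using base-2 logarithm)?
2.9710

Perplexity is 2^H (or exp(H) for natural log).

First, H = -Σ p log p = 1.5710 bits
Perplexity = 2^1.5710 = 2.9710

Interpretation: The model's uncertainty is equivalent to choosing uniformly among 3.0 options.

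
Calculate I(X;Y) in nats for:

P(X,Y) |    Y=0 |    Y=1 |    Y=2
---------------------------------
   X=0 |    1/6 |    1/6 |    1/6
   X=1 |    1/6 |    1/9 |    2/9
0.0096 nats

Mutual information: I(X;Y) = H(X) + H(Y) - H(X,Y)

Marginals:
P(X) = (1/2, 1/2), H(X) = 0.6931 nats
P(Y) = (1/3, 5/18, 7/18), H(Y) = 1.0893 nats

Joint entropy: H(X,Y) = 1.7729 nats

I(X;Y) = 0.6931 + 1.0893 - 1.7729 = 0.0096 nats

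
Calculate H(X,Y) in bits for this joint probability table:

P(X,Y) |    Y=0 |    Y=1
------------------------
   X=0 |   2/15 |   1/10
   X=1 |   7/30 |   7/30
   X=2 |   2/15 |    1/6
2.5180 bits

Joint entropy is H(X,Y) = -Σ_{x,y} p(x,y) log p(x,y).

Summing over all non-zero entries:
H(X,Y) = -[2/15·log_2(2/15) + 1/10·log_2(1/10) + 7/30·log_2(7/30) + 7/30·log_2(7/30) + 2/15·log_2(2/15) + 1/6·log_2(1/6)]
H(X,Y) = 2.5180 bits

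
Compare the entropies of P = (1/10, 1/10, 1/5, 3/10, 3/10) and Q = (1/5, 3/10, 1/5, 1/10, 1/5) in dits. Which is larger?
Q

Computing entropies in dits:
H(P) = 0.6535
H(Q) = 0.6762

Distribution Q has higher entropy.

Intuition: The distribution closer to uniform (more spread out) has higher entropy.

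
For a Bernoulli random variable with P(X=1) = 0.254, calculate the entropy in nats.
0.5667 nats

The binary entropy function is:
H(p) = -p log(p) - (1-p) log(1-p)

H(0.254) = -0.254 × log_e(0.254) - 0.746 × log_e(0.746)
H(0.254) = 0.5667 nats

Note: Binary entropy is maximized at p=0.5 (H=1 bit) and minimized at p=0 or p=1 (H=0).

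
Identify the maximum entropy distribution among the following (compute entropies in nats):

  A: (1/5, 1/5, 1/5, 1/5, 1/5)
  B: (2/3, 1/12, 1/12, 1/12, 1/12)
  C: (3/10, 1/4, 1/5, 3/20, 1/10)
A

For a discrete distribution over n outcomes, entropy is maximized by the uniform distribution.

Computing entropies:
H(A) = 1.6094 nats
H(B) = 1.0986 nats
H(C) = 1.5445 nats

The uniform distribution (where all probabilities equal 1/5) achieves the maximum entropy of log_e(5) = 1.6094 nats.

Distribution A has the highest entropy.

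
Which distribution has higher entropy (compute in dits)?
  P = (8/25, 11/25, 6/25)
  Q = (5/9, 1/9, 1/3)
P

Computing entropies in dits:
H(P) = 0.4640
H(Q) = 0.4069

Distribution P has higher entropy.

Intuition: The distribution closer to uniform (more spread out) has higher entropy.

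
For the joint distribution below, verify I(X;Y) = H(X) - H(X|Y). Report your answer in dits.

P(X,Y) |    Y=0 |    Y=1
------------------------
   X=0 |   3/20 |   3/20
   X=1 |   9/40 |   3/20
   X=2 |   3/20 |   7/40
I(X;Y) = 0.0032 dits

Mutual information has multiple equivalent forms:
- I(X;Y) = H(X) - H(X|Y)
- I(X;Y) = H(Y) - H(Y|X)
- I(X;Y) = H(X) + H(Y) - H(X,Y)

Computing all quantities:
H(X) = 0.4752, H(Y) = 0.3005, H(X,Y) = 0.7726
H(X|Y) = 0.4721, H(Y|X) = 0.2973

Verification:
H(X) - H(X|Y) = 0.4752 - 0.4721 = 0.0032
H(Y) - H(Y|X) = 0.3005 - 0.2973 = 0.0032
H(X) + H(Y) - H(X,Y) = 0.4752 + 0.3005 - 0.7726 = 0.0032

All forms give I(X;Y) = 0.0032 dits. ✓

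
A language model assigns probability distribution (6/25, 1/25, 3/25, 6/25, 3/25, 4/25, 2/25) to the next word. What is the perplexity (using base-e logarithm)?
6.1589

Perplexity is e^H (or exp(H) for natural log).

First, H = -Σ p log p = 1.8179 nats
Perplexity = e^1.8179 = 6.1589

Interpretation: The model's uncertainty is equivalent to choosing uniformly among 6.2 options.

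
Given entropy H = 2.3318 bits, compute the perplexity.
5.0343

Perplexity is 2^H (or exp(H) for natural log).

H = 2.3318 bits
Perplexity = 2^2.3318 = 5.0343

Interpretation: The model's uncertainty is equivalent to choosing uniformly among 5.0 options.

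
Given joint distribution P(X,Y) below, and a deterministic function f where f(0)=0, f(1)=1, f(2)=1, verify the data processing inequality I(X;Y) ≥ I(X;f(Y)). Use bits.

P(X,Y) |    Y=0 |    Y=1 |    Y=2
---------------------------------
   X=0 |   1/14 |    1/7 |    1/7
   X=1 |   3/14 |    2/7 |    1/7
I(X;Y) = 0.0292, I(X;f(Y)) = 0.0150, inequality holds: 0.0292 ≥ 0.0150

Data Processing Inequality: For any Markov chain X → Y → Z, we have I(X;Y) ≥ I(X;Z).

Here Z = f(Y) is a deterministic function of Y, forming X → Y → Z.

Original I(X;Y) = 0.0292 bits

After applying f:
P(X,Z) where Z=f(Y):
- P(X,Z=0) = P(X,Y=0)
- P(X,Z=1) = P(X,Y=1) + P(X,Y=2)

I(X;Z) = I(X;f(Y)) = 0.0150 bits

Verification: 0.0292 ≥ 0.0150 ✓

Information cannot be created by processing; the function f can only lose information about X.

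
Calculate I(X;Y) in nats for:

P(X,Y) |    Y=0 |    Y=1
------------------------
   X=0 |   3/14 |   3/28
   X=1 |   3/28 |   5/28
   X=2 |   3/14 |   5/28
0.0263 nats

Mutual information: I(X;Y) = H(X) + H(Y) - H(X,Y)

Marginals:
P(X) = (9/28, 2/7, 11/28), H(X) = 1.0898 nats
P(Y) = (15/28, 13/28), H(Y) = 0.6906 nats

Joint entropy: H(X,Y) = 1.7541 nats

I(X;Y) = 1.0898 + 0.6906 - 1.7541 = 0.0263 nats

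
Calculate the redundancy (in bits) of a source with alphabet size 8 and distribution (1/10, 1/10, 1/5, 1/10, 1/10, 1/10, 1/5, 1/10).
0.0781 bits

Redundancy measures how far a source is from maximum entropy:
R = H_max - H(X)

Maximum entropy for 8 symbols: H_max = log_2(8) = 3.0000 bits
Actual entropy: H(X) = 2.9219 bits
Redundancy: R = 3.0000 - 2.9219 = 0.0781 bits

This redundancy represents potential for compression: the source could be compressed by 0.0781 bits per symbol.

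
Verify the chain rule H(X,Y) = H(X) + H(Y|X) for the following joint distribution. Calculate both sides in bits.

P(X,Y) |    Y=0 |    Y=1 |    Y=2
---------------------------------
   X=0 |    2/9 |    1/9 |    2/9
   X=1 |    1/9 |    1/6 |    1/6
H(X,Y) = 2.5305, H(X) = 0.9911, H(Y|X) = 1.5394 (all in bits)

Chain rule: H(X,Y) = H(X) + H(Y|X)

Left side — joint entropy directly:
H(X,Y) = -Σ p(x,y) log p(x,y) = 2.5305 bits

Right side — compute H(Y|X) from the conditional distributions:
P(X) = (5/9, 4/9), so H(X) = 0.9911 bits
H(Y|X) = Σ_x P(X=x) · H(Y|X=x):
  P(Y|X=0) = (2/5, 1/5, 2/5), H(Y|X=0) = 1.5219, weight P(X=0) = 5/9
  P(Y|X=1) = (1/4, 3/8, 3/8), H(Y|X=1) = 1.5613, weight P(X=1) = 4/9
H(Y|X) = 1.5394 bits

H(X) + H(Y|X) = 0.9911 + 1.5394 = 2.5305 bits

Both sides equal 2.5305 bits. ✓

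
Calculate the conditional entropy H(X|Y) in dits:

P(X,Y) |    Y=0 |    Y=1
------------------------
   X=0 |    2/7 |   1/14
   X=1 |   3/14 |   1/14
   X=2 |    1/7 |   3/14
0.4436 dits

Using the chain rule: H(X|Y) = H(X,Y) - H(Y)

First, compute H(X,Y) = 0.7266 dits

Marginal P(Y) = (9/14, 5/14)
H(Y) = 0.2831 dits

H(X|Y) = H(X,Y) - H(Y) = 0.7266 - 0.2831 = 0.4436 dits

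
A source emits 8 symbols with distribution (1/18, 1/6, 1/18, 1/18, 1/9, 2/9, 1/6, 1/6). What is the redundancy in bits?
0.1781 bits

Redundancy measures how far a source is from maximum entropy:
R = H_max - H(X)

Maximum entropy for 8 symbols: H_max = log_2(8) = 3.0000 bits
Actual entropy: H(X) = 2.8219 bits
Redundancy: R = 3.0000 - 2.8219 = 0.1781 bits

This redundancy represents potential for compression: the source could be compressed by 0.1781 bits per symbol.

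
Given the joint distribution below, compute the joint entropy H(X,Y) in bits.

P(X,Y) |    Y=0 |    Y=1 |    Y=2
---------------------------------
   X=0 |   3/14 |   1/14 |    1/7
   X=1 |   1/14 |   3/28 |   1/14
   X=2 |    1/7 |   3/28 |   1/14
3.0567 bits

Joint entropy is H(X,Y) = -Σ_{x,y} p(x,y) log p(x,y).

Summing over all non-zero entries:
H(X,Y) = -[3/14·log_2(3/14) + 1/14·log_2(1/14) + 1/7·log_2(1/7) + 1/14·log_2(1/14) + 3/28·log_2(3/28) + 1/14·log_2(1/14) + 1/7·log_2(1/7) + 3/28·log_2(3/28) + 1/14·log_2(1/14)]
H(X,Y) = 3.0567 bits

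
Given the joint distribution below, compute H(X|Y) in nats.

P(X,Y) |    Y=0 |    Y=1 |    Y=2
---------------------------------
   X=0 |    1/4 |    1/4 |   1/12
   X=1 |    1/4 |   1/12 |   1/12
0.6495 nats

Using the chain rule: H(X|Y) = H(X,Y) - H(Y)

First, compute H(X,Y) = 1.6609 nats

Marginal P(Y) = (1/2, 1/3, 1/6)
H(Y) = 1.0114 nats

H(X|Y) = H(X,Y) - H(Y) = 1.6609 - 1.0114 = 0.6495 nats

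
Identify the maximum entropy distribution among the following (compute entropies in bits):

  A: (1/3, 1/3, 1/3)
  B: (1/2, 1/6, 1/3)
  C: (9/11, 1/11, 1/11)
A

For a discrete distribution over n outcomes, entropy is maximized by the uniform distribution.

Computing entropies:
H(A) = 1.5850 bits
H(B) = 1.4591 bits
H(C) = 0.8659 bits

The uniform distribution (where all probabilities equal 1/3) achieves the maximum entropy of log_2(3) = 1.5850 bits.

Distribution A has the highest entropy.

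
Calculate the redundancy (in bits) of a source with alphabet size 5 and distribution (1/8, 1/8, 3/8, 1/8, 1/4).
0.1663 bits

Redundancy measures how far a source is from maximum entropy:
R = H_max - H(X)

Maximum entropy for 5 symbols: H_max = log_2(5) = 2.3219 bits
Actual entropy: H(X) = 2.1556 bits
Redundancy: R = 2.3219 - 2.1556 = 0.1663 bits

This redundancy represents potential for compression: the source could be compressed by 0.1663 bits per symbol.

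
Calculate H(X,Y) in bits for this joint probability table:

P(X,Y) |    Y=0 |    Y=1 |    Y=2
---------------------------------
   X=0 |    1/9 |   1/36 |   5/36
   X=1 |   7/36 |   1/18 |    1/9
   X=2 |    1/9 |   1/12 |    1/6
3.0164 bits

Joint entropy is H(X,Y) = -Σ_{x,y} p(x,y) log p(x,y).

Summing over all non-zero entries:
H(X,Y) = -[1/9·log_2(1/9) + 1/36·log_2(1/36) + 5/36·log_2(5/36) + 7/36·log_2(7/36) + 1/18·log_2(1/18) + 1/9·log_2(1/9) + 1/9·log_2(1/9) + 1/12·log_2(1/12) + 1/6·log_2(1/6)]
H(X,Y) = 3.0164 bits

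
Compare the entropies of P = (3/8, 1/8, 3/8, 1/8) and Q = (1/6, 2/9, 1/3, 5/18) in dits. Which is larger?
Q

Computing entropies in dits:
H(P) = 0.5452
H(Q) = 0.5884

Distribution Q has higher entropy.

Intuition: The distribution closer to uniform (more spread out) has higher entropy.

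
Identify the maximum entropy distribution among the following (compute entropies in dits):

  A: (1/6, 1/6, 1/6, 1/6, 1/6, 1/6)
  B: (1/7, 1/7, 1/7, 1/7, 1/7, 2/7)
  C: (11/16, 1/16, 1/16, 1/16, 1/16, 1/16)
A

For a discrete distribution over n outcomes, entropy is maximized by the uniform distribution.

Computing entropies:
H(A) = 0.7782 dits
H(B) = 0.7591 dits
H(C) = 0.4882 dits

The uniform distribution (where all probabilities equal 1/6) achieves the maximum entropy of log_10(6) = 0.7782 dits.

Distribution A has the highest entropy.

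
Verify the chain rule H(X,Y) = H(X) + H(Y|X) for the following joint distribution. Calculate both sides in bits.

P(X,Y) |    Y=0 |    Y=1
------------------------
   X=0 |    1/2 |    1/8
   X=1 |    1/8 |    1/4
H(X,Y) = 1.7500, H(X) = 0.9544, H(Y|X) = 0.7956 (all in bits)

Chain rule: H(X,Y) = H(X) + H(Y|X)

Left side — joint entropy directly:
H(X,Y) = -Σ p(x,y) log p(x,y) = 1.7500 bits

Right side — compute H(Y|X) from the conditional distributions:
P(X) = (5/8, 3/8), so H(X) = 0.9544 bits
H(Y|X) = Σ_x P(X=x) · H(Y|X=x):
  P(Y|X=0) = (4/5, 1/5), H(Y|X=0) = 0.7219, weight P(X=0) = 5/8
  P(Y|X=1) = (1/3, 2/3), H(Y|X=1) = 0.9183, weight P(X=1) = 3/8
H(Y|X) = 0.7956 bits

H(X) + H(Y|X) = 0.9544 + 0.7956 = 1.7500 bits

Both sides equal 1.7500 bits. ✓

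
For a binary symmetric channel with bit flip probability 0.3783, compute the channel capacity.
0.0432 bits

For a binary symmetric channel (BSC) with error probability p:
Capacity C = 1 - H(p) bits per symbol

where H(p) = -p log₂(p) - (1-p) log₂(1-p) is the binary entropy function.

H(0.3783) = 0.9568 bits
C = 1 - 0.9568 = 0.0432 bits per symbol

This means we can reliably transmit up to 0.0432 bits of information per channel use.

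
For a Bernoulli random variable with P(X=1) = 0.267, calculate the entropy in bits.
0.8371 bits

The binary entropy function is:
H(p) = -p log(p) - (1-p) log(1-p)

H(0.267) = -0.267 × log_2(0.267) - 0.733 × log_2(0.733)
H(0.267) = 0.8371 bits

Note: Binary entropy is maximized at p=0.5 (H=1 bit) and minimized at p=0 or p=1 (H=0).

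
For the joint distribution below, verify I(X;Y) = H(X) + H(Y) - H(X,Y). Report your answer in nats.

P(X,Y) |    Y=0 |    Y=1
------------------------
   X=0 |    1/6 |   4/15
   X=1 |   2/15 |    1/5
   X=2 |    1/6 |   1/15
I(X;Y) = 0.0383 nats

Mutual information has multiple equivalent forms:
- I(X;Y) = H(X) - H(X|Y)
- I(X;Y) = H(Y) - H(Y|X)
- I(X;Y) = H(X) + H(Y) - H(X,Y)

Computing all quantities:
H(X) = 1.0681, H(Y) = 0.6909, H(X,Y) = 1.7208
H(X|Y) = 1.0299, H(Y|X) = 0.6527

Verification:
H(X) - H(X|Y) = 1.0681 - 1.0299 = 0.0383
H(Y) - H(Y|X) = 0.6909 - 0.6527 = 0.0383
H(X) + H(Y) - H(X,Y) = 1.0681 + 0.6909 - 1.7208 = 0.0383

All forms give I(X;Y) = 0.0383 nats. ✓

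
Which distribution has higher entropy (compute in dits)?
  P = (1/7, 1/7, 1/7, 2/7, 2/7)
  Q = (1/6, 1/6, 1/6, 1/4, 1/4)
Q

Computing entropies in dits:
H(P) = 0.6731
H(Q) = 0.6901

Distribution Q has higher entropy.

Intuition: The distribution closer to uniform (more spread out) has higher entropy.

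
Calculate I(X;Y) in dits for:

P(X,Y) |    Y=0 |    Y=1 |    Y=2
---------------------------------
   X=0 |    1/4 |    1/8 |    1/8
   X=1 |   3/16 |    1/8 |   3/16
0.0047 dits

Mutual information: I(X;Y) = H(X) + H(Y) - H(X,Y)

Marginals:
P(X) = (1/2, 1/2), H(X) = 0.3010 dits
P(Y) = (7/16, 1/4, 5/16), H(Y) = 0.4654 dits

Joint entropy: H(X,Y) = 0.7618 dits

I(X;Y) = 0.3010 + 0.4654 - 0.7618 = 0.0047 dits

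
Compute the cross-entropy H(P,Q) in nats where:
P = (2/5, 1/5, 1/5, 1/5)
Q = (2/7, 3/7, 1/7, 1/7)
1.4489 nats

Cross-entropy: H(P,Q) = -Σ p(x) log q(x)

Alternatively: H(P,Q) = H(P) + D_KL(P||Q)
H(P) = 1.3322 nats
D_KL(P||Q) = 0.1167 nats

H(P,Q) = 1.3322 + 0.1167 = 1.4489 nats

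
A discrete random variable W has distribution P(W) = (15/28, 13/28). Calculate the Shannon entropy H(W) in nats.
0.6906 nats

Shannon entropy is H(X) = -Σ p(x) log p(x).

For P = (15/28, 13/28):
H = -15/28 × log_e(15/28) -13/28 × log_e(13/28)
H = 0.6906 nats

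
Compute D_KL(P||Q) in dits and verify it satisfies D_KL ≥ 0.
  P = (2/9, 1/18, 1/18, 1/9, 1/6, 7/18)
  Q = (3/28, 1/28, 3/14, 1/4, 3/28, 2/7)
0.0934 dits

KL divergence satisfies the Gibbs inequality: D_KL(P||Q) ≥ 0 for all distributions P, Q.

D_KL(P||Q) = Σ p(x) log(p(x)/q(x))
Term by term:
  x=0: 2/9 × log_10[(2/9)/(3/28)] = 0.0704
  x=1: 1/18 × log_10[(1/18)/(1/28)] = 0.0107
  x=2: 1/18 × log_10[(1/18)/(3/14)] = -0.0326
  x=3: 1/9 × log_10[(1/9)/(1/4)] = -0.0391
  x=4: 1/6 × log_10[(1/6)/(3/28)] = 0.0320
  x=5: 7/18 × log_10[(7/18)/(2/7)] = 0.0521
D_KL(P||Q) = 0.0934 dits

D_KL(P||Q) = 0.0934 ≥ 0 ✓

This non-negativity is a fundamental property: relative entropy cannot be negative because it measures how different Q is from P.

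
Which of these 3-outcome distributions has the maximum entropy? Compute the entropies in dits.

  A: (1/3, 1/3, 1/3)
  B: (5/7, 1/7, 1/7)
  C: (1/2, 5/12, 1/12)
A

For a discrete distribution over n outcomes, entropy is maximized by the uniform distribution.

Computing entropies:
H(A) = 0.4771 dits
H(B) = 0.3458 dits
H(C) = 0.3989 dits

The uniform distribution (where all probabilities equal 1/3) achieves the maximum entropy of log_10(3) = 0.4771 dits.

Distribution A has the highest entropy.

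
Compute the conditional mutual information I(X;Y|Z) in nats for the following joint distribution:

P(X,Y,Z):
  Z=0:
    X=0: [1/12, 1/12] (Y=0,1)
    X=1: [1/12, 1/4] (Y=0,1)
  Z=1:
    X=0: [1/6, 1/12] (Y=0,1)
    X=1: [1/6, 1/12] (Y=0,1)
0.0153 nats

Conditional mutual information: I(X;Y|Z) = H(X|Z) + H(Y|Z) - H(X,Y|Z)

H(Z) = 0.6931
H(X,Z) = 1.3580 → H(X|Z) = 0.6648
H(Y,Z) = 1.3297 → H(Y|Z) = 0.6365
H(X,Y,Z) = 1.9792 → H(X,Y|Z) = 1.2861

I(X;Y|Z) = 0.6648 + 0.6365 - 1.2861 = 0.0153 nats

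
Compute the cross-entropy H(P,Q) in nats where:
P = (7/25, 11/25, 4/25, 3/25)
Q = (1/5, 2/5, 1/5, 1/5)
1.3045 nats

Cross-entropy: H(P,Q) = -Σ p(x) log q(x)

Alternatively: H(P,Q) = H(P) + D_KL(P||Q)
H(P) = 1.2653 nats
D_KL(P||Q) = 0.0391 nats

H(P,Q) = 1.2653 + 0.0391 = 1.3045 nats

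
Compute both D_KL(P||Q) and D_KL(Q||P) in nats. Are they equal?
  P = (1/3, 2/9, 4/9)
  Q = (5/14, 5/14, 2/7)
D_KL(P||Q) = 0.0679, D_KL(Q||P) = 0.0679

KL divergence is not symmetric: D_KL(P||Q) ≠ D_KL(Q||P) in general.

D_KL(P||Q) = 0.0679 nats
D_KL(Q||P) = 0.0679 nats

In this case they happen to be equal (to 4 decimal places).

This asymmetry is why KL divergence is not a true distance metric.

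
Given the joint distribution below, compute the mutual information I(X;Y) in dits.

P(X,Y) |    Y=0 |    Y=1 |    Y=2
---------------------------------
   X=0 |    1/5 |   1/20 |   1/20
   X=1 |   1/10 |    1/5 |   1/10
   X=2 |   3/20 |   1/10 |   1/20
0.0300 dits

Mutual information: I(X;Y) = H(X) + H(Y) - H(X,Y)

Marginals:
P(X) = (3/10, 2/5, 3/10), H(X) = 0.4729 dits
P(Y) = (9/20, 7/20, 1/5), H(Y) = 0.4554 dits

Joint entropy: H(X,Y) = 0.8983 dits

I(X;Y) = 0.4729 + 0.4554 - 0.8983 = 0.0300 dits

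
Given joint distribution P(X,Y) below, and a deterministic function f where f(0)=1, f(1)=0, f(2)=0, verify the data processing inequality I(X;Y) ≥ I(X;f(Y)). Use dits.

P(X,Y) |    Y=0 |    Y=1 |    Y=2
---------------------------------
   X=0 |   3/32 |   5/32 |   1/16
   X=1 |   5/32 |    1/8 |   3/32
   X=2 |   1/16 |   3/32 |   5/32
I(X;Y) = 0.0205, I(X;f(Y)) = 0.0083, inequality holds: 0.0205 ≥ 0.0083

Data Processing Inequality: For any Markov chain X → Y → Z, we have I(X;Y) ≥ I(X;Z).

Here Z = f(Y) is a deterministic function of Y, forming X → Y → Z.

Original I(X;Y) = 0.0205 dits

After applying f:
P(X,Z) where Z=f(Y):
- P(X,Z=0) = P(X,Y=1) + P(X,Y=2)
- P(X,Z=1) = P(X,Y=0)

I(X;Z) = I(X;f(Y)) = 0.0083 dits

Verification: 0.0205 ≥ 0.0083 ✓

Information cannot be created by processing; the function f can only lose information about X.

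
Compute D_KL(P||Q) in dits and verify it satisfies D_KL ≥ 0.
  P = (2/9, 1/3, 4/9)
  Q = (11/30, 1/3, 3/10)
0.0275 dits

KL divergence satisfies the Gibbs inequality: D_KL(P||Q) ≥ 0 for all distributions P, Q.

D_KL(P||Q) = Σ p(x) log(p(x)/q(x))
Term by term:
  x=0: 2/9 × log_10[(2/9)/(11/30)] = -0.0483
  x=1: 1/3 × log_10[(1/3)/(1/3)] = 0.0000
  x=2: 4/9 × log_10[(4/9)/(3/10)] = 0.0759
D_KL(P||Q) = 0.0275 dits

D_KL(P||Q) = 0.0275 ≥ 0 ✓

This non-negativity is a fundamental property: relative entropy cannot be negative because it measures how different Q is from P.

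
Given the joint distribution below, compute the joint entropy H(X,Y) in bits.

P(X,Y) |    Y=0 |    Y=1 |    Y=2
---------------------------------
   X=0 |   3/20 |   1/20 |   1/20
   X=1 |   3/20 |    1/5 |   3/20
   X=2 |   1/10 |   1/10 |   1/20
3.0087 bits

Joint entropy is H(X,Y) = -Σ_{x,y} p(x,y) log p(x,y).

Summing over all non-zero entries:
H(X,Y) = -[3/20·log_2(3/20) + 1/20·log_2(1/20) + 1/20·log_2(1/20) + 3/20·log_2(3/20) + 1/5·log_2(1/5) + 3/20·log_2(3/20) + 1/10·log_2(1/10) + 1/10·log_2(1/10) + 1/20·log_2(1/20)]
H(X,Y) = 3.0087 bits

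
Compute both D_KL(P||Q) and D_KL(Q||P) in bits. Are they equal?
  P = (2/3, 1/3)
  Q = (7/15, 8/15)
D_KL(P||Q) = 0.1170, D_KL(Q||P) = 0.1215

KL divergence is not symmetric: D_KL(P||Q) ≠ D_KL(Q||P) in general.

D_KL(P||Q) = 0.1170 bits
D_KL(Q||P) = 0.1215 bits

No, they are not equal!

This asymmetry is why KL divergence is not a true distance metric.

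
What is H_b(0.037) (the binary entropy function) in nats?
0.1583 nats

The binary entropy function is:
H(p) = -p log(p) - (1-p) log(1-p)

H(0.037) = -0.037 × log_e(0.037) - 0.963 × log_e(0.963)
H(0.037) = 0.1583 nats

Note: Binary entropy is maximized at p=0.5 (H=1 bit) and minimized at p=0 or p=1 (H=0).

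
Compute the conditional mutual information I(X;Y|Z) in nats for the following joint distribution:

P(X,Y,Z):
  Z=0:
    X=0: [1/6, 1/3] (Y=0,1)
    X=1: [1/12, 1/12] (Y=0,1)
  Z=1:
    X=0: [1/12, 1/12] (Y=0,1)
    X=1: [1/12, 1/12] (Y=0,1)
0.0073 nats

Conditional mutual information: I(X;Y|Z) = H(X|Z) + H(Y|Z) - H(X,Y|Z)

H(Z) = 0.6365
H(X,Z) = 1.2425 → H(X|Z) = 0.6059
H(Y,Z) = 1.3086 → H(Y|Z) = 0.6721
H(X,Y,Z) = 1.9073 → H(X,Y|Z) = 1.2708

I(X;Y|Z) = 0.6059 + 0.6721 - 1.2708 = 0.0073 nats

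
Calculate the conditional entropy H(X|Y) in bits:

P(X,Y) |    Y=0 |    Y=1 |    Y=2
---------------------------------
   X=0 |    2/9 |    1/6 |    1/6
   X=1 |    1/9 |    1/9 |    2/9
0.9590 bits

Using the chain rule: H(X|Y) = H(X,Y) - H(Y)

First, compute H(X,Y) = 2.5305 bits

Marginal P(Y) = (1/3, 5/18, 7/18)
H(Y) = 1.5715 bits

H(X|Y) = H(X,Y) - H(Y) = 2.5305 - 1.5715 = 0.9590 bits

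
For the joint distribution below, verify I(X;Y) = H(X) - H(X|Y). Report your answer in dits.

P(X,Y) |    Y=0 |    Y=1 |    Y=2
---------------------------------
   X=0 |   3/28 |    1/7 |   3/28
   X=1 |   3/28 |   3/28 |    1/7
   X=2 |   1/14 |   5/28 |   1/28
I(X;Y) = 0.0191 dits

Mutual information has multiple equivalent forms:
- I(X;Y) = H(X) - H(X|Y)
- I(X;Y) = H(Y) - H(Y|X)
- I(X;Y) = H(X) + H(Y) - H(X,Y)

Computing all quantities:
H(X) = 0.4748, H(Y) = 0.4686, H(X,Y) = 0.9243
H(X|Y) = 0.4557, H(Y|X) = 0.4495

Verification:
H(X) - H(X|Y) = 0.4748 - 0.4557 = 0.0191
H(Y) - H(Y|X) = 0.4686 - 0.4495 = 0.0191
H(X) + H(Y) - H(X,Y) = 0.4748 + 0.4686 - 0.9243 = 0.0191

All forms give I(X;Y) = 0.0191 dits. ✓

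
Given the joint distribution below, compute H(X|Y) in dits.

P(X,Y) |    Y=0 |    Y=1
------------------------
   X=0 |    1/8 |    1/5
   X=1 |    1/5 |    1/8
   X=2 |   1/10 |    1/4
0.4597 dits

Using the chain rule: H(X|Y) = H(X,Y) - H(Y)

First, compute H(X,Y) = 0.7559 dits

Marginal P(Y) = (17/40, 23/40)
H(Y) = 0.2961 dits

H(X|Y) = H(X,Y) - H(Y) = 0.7559 - 0.2961 = 0.4597 dits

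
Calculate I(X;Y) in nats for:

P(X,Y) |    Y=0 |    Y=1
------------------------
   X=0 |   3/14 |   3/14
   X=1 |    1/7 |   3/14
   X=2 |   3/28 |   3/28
0.0046 nats

Mutual information: I(X;Y) = H(X) + H(Y) - H(X,Y)

Marginals:
P(X) = (3/7, 5/14, 3/14), H(X) = 1.0609 nats
P(Y) = (13/28, 15/28), H(Y) = 0.6906 nats

Joint entropy: H(X,Y) = 1.7469 nats

I(X;Y) = 1.0609 + 0.6906 - 1.7469 = 0.0046 nats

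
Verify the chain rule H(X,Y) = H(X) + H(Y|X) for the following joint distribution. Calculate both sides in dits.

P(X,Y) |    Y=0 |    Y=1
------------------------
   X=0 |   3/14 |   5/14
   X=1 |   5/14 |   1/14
H(X,Y) = 0.5446, H(X) = 0.2966, H(Y|X) = 0.2480 (all in dits)

Chain rule: H(X,Y) = H(X) + H(Y|X)

Left side — joint entropy directly:
H(X,Y) = -Σ p(x,y) log p(x,y) = 0.5446 dits

Right side — compute H(Y|X) from the conditional distributions:
P(X) = (4/7, 3/7), so H(X) = 0.2966 dits
H(Y|X) = Σ_x P(X=x) · H(Y|X=x):
  P(Y|X=0) = (3/8, 5/8), H(Y|X=0) = 0.2873, weight P(X=0) = 4/7
  P(Y|X=1) = (5/6, 1/6), H(Y|X=1) = 0.1957, weight P(X=1) = 3/7
H(Y|X) = 0.2480 dits

H(X) + H(Y|X) = 0.2966 + 0.2480 = 0.5446 dits

Both sides equal 0.5446 dits. ✓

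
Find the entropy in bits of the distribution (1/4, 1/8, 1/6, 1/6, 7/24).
2.2551 bits

Shannon entropy is H(X) = -Σ p(x) log p(x).

For P = (1/4, 1/8, 1/6, 1/6, 7/24):
H = -1/4 × log_2(1/4) -1/8 × log_2(1/8) -1/6 × log_2(1/6) -1/6 × log_2(1/6) -7/24 × log_2(7/24)
H = 2.2551 bits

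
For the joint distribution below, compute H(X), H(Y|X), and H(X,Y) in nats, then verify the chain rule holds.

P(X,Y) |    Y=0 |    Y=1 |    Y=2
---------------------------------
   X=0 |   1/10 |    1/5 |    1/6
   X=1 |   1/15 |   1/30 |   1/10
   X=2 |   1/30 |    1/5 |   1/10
H(X,Y) = 2.0405, H(X) = 1.0438, H(Y|X) = 0.9967 (all in nats)

Chain rule: H(X,Y) = H(X) + H(Y|X)

Left side — joint entropy directly:
H(X,Y) = -Σ p(x,y) log p(x,y) = 2.0405 nats

Right side — compute H(Y|X) from the conditional distributions:
P(X) = (7/15, 1/5, 1/3), so H(X) = 1.0438 nats
H(Y|X) = Σ_x P(X=x) · H(Y|X=x):
  P(Y|X=0) = (3/14, 3/7, 5/14), H(Y|X=0) = 1.0609, weight P(X=0) = 7/15
  P(Y|X=1) = (1/3, 1/6, 1/2), H(Y|X=1) = 1.0114, weight P(X=1) = 1/5
  P(Y|X=2) = (1/10, 3/5, 3/10), H(Y|X=2) = 0.8979, weight P(X=2) = 1/3
H(Y|X) = 0.9967 nats

H(X) + H(Y|X) = 1.0438 + 0.9967 = 2.0405 nats

Both sides equal 2.0405 nats. ✓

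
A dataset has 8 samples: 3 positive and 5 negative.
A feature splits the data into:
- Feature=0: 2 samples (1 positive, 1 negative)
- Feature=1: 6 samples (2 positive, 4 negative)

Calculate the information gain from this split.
0.0157 bits

Information Gain = H(Y) - H(Y|Feature)

Before split:
P(positive) = 3/8 = 0.3750
H(Y) = 0.9544 bits

After split:
Feature=0: H = 1.0000 bits (weight = 2/8)
Feature=1: H = 0.9183 bits (weight = 6/8)
H(Y|Feature) = (2/8)×1.0000 + (6/8)×0.9183 = 0.9387 bits

Information Gain = 0.9544 - 0.9387 = 0.0157 bits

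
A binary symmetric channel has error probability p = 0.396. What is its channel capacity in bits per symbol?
0.0314 bits

For a binary symmetric channel (BSC) with error probability p:
Capacity C = 1 - H(p) bits per symbol

where H(p) = -p log₂(p) - (1-p) log₂(1-p) is the binary entropy function.

H(0.396) = 0.9686 bits
C = 1 - 0.9686 = 0.0314 bits per symbol

This means we can reliably transmit up to 0.0314 bits of information per channel use.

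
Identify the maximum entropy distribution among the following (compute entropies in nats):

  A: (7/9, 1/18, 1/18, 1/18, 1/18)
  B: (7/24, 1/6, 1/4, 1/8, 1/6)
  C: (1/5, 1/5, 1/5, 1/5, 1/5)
C

For a discrete distribution over n outcomes, entropy is maximized by the uniform distribution.

Computing entropies:
H(A) = 0.8378 nats
H(B) = 1.5631 nats
H(C) = 1.6094 nats

The uniform distribution (where all probabilities equal 1/5) achieves the maximum entropy of log_e(5) = 1.6094 nats.

Distribution C has the highest entropy.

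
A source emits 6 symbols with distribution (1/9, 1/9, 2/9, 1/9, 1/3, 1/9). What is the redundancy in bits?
0.1656 bits

Redundancy measures how far a source is from maximum entropy:
R = H_max - H(X)

Maximum entropy for 6 symbols: H_max = log_2(6) = 2.5850 bits
Actual entropy: H(X) = 2.4194 bits
Redundancy: R = 2.5850 - 2.4194 = 0.1656 bits

This redundancy represents potential for compression: the source could be compressed by 0.1656 bits per symbol.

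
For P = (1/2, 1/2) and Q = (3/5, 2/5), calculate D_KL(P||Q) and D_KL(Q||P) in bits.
D_KL(P||Q) = 0.0294, D_KL(Q||P) = 0.0290

KL divergence is not symmetric: D_KL(P||Q) ≠ D_KL(Q||P) in general.

D_KL(P||Q) = 0.0294 bits
D_KL(Q||P) = 0.0290 bits

No, they are not equal!

This asymmetry is why KL divergence is not a true distance metric.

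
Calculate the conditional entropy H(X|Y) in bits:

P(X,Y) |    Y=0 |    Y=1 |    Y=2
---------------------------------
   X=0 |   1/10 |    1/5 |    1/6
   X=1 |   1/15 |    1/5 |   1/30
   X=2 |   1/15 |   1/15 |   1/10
1.4448 bits

Using the chain rule: H(X|Y) = H(X,Y) - H(Y)

First, compute H(X,Y) = 2.9689 bits

Marginal P(Y) = (7/30, 7/15, 3/10)
H(Y) = 1.5241 bits

H(X|Y) = H(X,Y) - H(Y) = 2.9689 - 1.5241 = 1.4448 bits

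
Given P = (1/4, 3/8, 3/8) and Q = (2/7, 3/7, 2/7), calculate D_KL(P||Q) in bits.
0.0267 bits

KL divergence: D_KL(P||Q) = Σ p(x) log(p(x)/q(x))

Computing term by term:
  x=0: 1/4 × log_2[(1/4)/(2/7)] = 1/4 × -0.1926 = -0.0482
  x=1: 3/8 × log_2[(3/8)/(3/7)] = 3/8 × -0.1926 = -0.0722
  x=2: 3/8 × log_2[(3/8)/(2/7)] = 3/8 × 0.3923 = 0.1471

D_KL(P||Q) = 0.0267 bits

Note: KL divergence is always non-negative and equals 0 iff P = Q.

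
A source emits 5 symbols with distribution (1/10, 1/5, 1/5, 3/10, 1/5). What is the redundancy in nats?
0.0523 nats

Redundancy measures how far a source is from maximum entropy:
R = H_max - H(X)

Maximum entropy for 5 symbols: H_max = log_e(5) = 1.6094 nats
Actual entropy: H(X) = 1.5571 nats
Redundancy: R = 1.6094 - 1.5571 = 0.0523 nats

This redundancy represents potential for compression: the source could be compressed by 0.0523 nats per symbol.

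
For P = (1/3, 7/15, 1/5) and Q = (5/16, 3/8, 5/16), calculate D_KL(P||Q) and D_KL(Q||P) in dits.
D_KL(P||Q) = 0.0149, D_KL(Q||P) = 0.0162

KL divergence is not symmetric: D_KL(P||Q) ≠ D_KL(Q||P) in general.

D_KL(P||Q) = 0.0149 dits
D_KL(Q||P) = 0.0162 dits

No, they are not equal!

This asymmetry is why KL divergence is not a true distance metric.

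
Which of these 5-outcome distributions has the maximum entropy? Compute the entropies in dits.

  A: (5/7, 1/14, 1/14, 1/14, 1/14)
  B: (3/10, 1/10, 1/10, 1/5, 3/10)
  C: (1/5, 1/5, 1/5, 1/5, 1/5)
C

For a discrete distribution over n outcomes, entropy is maximized by the uniform distribution.

Computing entropies:
H(A) = 0.4318 dits
H(B) = 0.6535 dits
H(C) = 0.6990 dits

The uniform distribution (where all probabilities equal 1/5) achieves the maximum entropy of log_10(5) = 0.6990 dits.

Distribution C has the highest entropy.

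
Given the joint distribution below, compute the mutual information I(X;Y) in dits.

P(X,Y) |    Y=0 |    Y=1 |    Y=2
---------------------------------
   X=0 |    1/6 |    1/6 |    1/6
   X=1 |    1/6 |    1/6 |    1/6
0.0000 dits

Mutual information: I(X;Y) = H(X) + H(Y) - H(X,Y)

Marginals:
P(X) = (1/2, 1/2), H(X) = 0.3010 dits
P(Y) = (1/3, 1/3, 1/3), H(Y) = 0.4771 dits

Joint entropy: H(X,Y) = 0.7782 dits

I(X;Y) = 0.3010 + 0.4771 - 0.7782 = 0.0000 dits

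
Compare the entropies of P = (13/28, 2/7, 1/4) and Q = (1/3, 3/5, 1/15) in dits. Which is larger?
P

Computing entropies in dits:
H(P) = 0.4607
H(Q) = 0.3706

Distribution P has higher entropy.

Intuition: The distribution closer to uniform (more spread out) has higher entropy.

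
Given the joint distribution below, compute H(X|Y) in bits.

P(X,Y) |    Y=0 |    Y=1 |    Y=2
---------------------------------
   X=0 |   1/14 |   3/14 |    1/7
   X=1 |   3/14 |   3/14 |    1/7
0.9461 bits

Using the chain rule: H(X|Y) = H(X,Y) - H(Y)

First, compute H(X,Y) = 2.5027 bits

Marginal P(Y) = (2/7, 3/7, 2/7)
H(Y) = 1.5567 bits

H(X|Y) = H(X,Y) - H(Y) = 2.5027 - 1.5567 = 0.9461 bits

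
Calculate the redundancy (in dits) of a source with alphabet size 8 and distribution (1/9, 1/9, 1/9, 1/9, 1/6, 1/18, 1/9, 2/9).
0.0284 dits

Redundancy measures how far a source is from maximum entropy:
R = H_max - H(X)

Maximum entropy for 8 symbols: H_max = log_10(8) = 0.9031 dits
Actual entropy: H(X) = 0.8747 dits
Redundancy: R = 0.9031 - 0.8747 = 0.0284 dits

This redundancy represents potential for compression: the source could be compressed by 0.0284 dits per symbol.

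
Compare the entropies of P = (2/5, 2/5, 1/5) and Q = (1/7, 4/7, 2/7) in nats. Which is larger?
P

Computing entropies in nats:
H(P) = 1.0549
H(Q) = 0.9557

Distribution P has higher entropy.

Intuition: The distribution closer to uniform (more spread out) has higher entropy.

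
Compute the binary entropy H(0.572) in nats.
0.6827 nats

The binary entropy function is:
H(p) = -p log(p) - (1-p) log(1-p)

H(0.572) = -0.572 × log_e(0.572) - 0.428 × log_e(0.428)
H(0.572) = 0.6827 nats

Note: Binary entropy is maximized at p=0.5 (H=1 bit) and minimized at p=0 or p=1 (H=0).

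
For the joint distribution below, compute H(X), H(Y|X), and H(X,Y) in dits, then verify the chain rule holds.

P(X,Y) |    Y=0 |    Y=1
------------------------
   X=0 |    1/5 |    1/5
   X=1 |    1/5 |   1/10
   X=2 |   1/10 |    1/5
H(X,Y) = 0.7592, H(X) = 0.4729, H(Y|X) = 0.2863 (all in dits)

Chain rule: H(X,Y) = H(X) + H(Y|X)

Left side — joint entropy directly:
H(X,Y) = -Σ p(x,y) log p(x,y) = 0.7592 dits

Right side — compute H(Y|X) from the conditional distributions:
P(X) = (2/5, 3/10, 3/10), so H(X) = 0.4729 dits
H(Y|X) = Σ_x P(X=x) · H(Y|X=x):
  P(Y|X=0) = (1/2, 1/2), H(Y|X=0) = 0.3010, weight P(X=0) = 2/5
  P(Y|X=1) = (2/3, 1/3), H(Y|X=1) = 0.2764, weight P(X=1) = 3/10
  P(Y|X=2) = (1/3, 2/3), H(Y|X=2) = 0.2764, weight P(X=2) = 3/10
H(Y|X) = 0.2863 dits

H(X) + H(Y|X) = 0.4729 + 0.2863 = 0.7592 dits

Both sides equal 0.7592 dits. ✓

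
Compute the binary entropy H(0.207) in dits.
0.2215 dits

The binary entropy function is:
H(p) = -p log(p) - (1-p) log(1-p)

H(0.207) = -0.207 × log_10(0.207) - 0.793 × log_10(0.793)
H(0.207) = 0.2215 dits

Note: Binary entropy is maximized at p=0.5 (H=1 bit) and minimized at p=0 or p=1 (H=0).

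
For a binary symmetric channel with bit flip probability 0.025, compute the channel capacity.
0.8313 bits

For a binary symmetric channel (BSC) with error probability p:
Capacity C = 1 - H(p) bits per symbol

where H(p) = -p log₂(p) - (1-p) log₂(1-p) is the binary entropy function.

H(0.025) = 0.1687 bits
C = 1 - 0.1687 = 0.8313 bits per symbol

This means we can reliably transmit up to 0.8313 bits of information per channel use.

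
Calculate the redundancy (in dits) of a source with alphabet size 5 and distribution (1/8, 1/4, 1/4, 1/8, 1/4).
0.0217 dits

Redundancy measures how far a source is from maximum entropy:
R = H_max - H(X)

Maximum entropy for 5 symbols: H_max = log_10(5) = 0.6990 dits
Actual entropy: H(X) = 0.6773 dits
Redundancy: R = 0.6990 - 0.6773 = 0.0217 dits

This redundancy represents potential for compression: the source could be compressed by 0.0217 dits per symbol.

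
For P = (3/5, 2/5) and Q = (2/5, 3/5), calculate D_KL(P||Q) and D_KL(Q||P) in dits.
D_KL(P||Q) = 0.0352, D_KL(Q||P) = 0.0352

KL divergence is not symmetric: D_KL(P||Q) ≠ D_KL(Q||P) in general.

D_KL(P||Q) = 0.0352 dits
D_KL(Q||P) = 0.0352 dits

In this case they happen to be equal (to 4 decimal places).

This asymmetry is why KL divergence is not a true distance metric.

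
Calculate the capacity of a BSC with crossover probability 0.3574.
0.0595 bits

For a binary symmetric channel (BSC) with error probability p:
Capacity C = 1 - H(p) bits per symbol

where H(p) = -p log₂(p) - (1-p) log₂(1-p) is the binary entropy function.

H(0.3574) = 0.9405 bits
C = 1 - 0.9405 = 0.0595 bits per symbol

This means we can reliably transmit up to 0.0595 bits of information per channel use.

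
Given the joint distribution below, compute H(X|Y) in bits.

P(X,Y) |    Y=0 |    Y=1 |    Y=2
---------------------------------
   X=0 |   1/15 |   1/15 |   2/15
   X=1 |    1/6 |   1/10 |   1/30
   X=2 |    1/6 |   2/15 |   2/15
1.4701 bits

Using the chain rule: H(X|Y) = H(X,Y) - H(Y)

First, compute H(X,Y) = 3.0411 bits

Marginal P(Y) = (2/5, 3/10, 3/10)
H(Y) = 1.5710 bits

H(X|Y) = H(X,Y) - H(Y) = 3.0411 - 1.5710 = 1.4701 bits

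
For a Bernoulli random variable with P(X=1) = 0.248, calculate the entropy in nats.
0.5601 nats

The binary entropy function is:
H(p) = -p log(p) - (1-p) log(1-p)

H(0.248) = -0.248 × log_e(0.248) - 0.752 × log_e(0.752)
H(0.248) = 0.5601 nats

Note: Binary entropy is maximized at p=0.5 (H=1 bit) and minimized at p=0 or p=1 (H=0).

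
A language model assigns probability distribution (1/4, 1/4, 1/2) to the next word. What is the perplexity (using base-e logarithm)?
2.8284

Perplexity is e^H (or exp(H) for natural log).

First, H = -Σ p log p = 1.0397 nats
Perplexity = e^1.0397 = 2.8284

Interpretation: The model's uncertainty is equivalent to choosing uniformly among 2.8 options.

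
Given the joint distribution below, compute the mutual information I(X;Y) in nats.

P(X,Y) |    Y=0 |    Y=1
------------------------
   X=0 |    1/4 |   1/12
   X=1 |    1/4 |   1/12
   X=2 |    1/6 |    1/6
0.0306 nats

Mutual information: I(X;Y) = H(X) + H(Y) - H(X,Y)

Marginals:
P(X) = (1/3, 1/3, 1/3), H(X) = 1.0986 nats
P(Y) = (2/3, 1/3), H(Y) = 0.6365 nats

Joint entropy: H(X,Y) = 1.7046 nats

I(X;Y) = 1.0986 + 0.6365 - 1.7046 = 0.0306 nats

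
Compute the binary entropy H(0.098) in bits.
0.4626 bits

The binary entropy function is:
H(p) = -p log(p) - (1-p) log(1-p)

H(0.098) = -0.098 × log_2(0.098) - 0.902 × log_2(0.902)
H(0.098) = 0.4626 bits

Note: Binary entropy is maximized at p=0.5 (H=1 bit) and minimized at p=0 or p=1 (H=0).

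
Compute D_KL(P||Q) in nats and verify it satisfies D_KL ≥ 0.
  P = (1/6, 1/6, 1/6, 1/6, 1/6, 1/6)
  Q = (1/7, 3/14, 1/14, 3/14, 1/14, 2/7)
0.1345 nats

KL divergence satisfies the Gibbs inequality: D_KL(P||Q) ≥ 0 for all distributions P, Q.

D_KL(P||Q) = Σ p(x) log(p(x)/q(x))
Term by term:
  x=0: 1/6 × log_e[(1/6)/(1/7)] = 0.0257
  x=1: 1/6 × log_e[(1/6)/(3/14)] = -0.0419
  x=2: 1/6 × log_e[(1/6)/(1/14)] = 0.1412
  x=3: 1/6 × log_e[(1/6)/(3/14)] = -0.0419
  x=4: 1/6 × log_e[(1/6)/(1/14)] = 0.1412
  x=5: 1/6 × log_e[(1/6)/(2/7)] = -0.0898
D_KL(P||Q) = 0.1345 nats

D_KL(P||Q) = 0.1345 ≥ 0 ✓

This non-negativity is a fundamental property: relative entropy cannot be negative because it measures how different Q is from P.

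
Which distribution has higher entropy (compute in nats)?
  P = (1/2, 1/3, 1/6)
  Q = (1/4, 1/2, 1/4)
Q

Computing entropies in nats:
H(P) = 1.0114
H(Q) = 1.0397

Distribution Q has higher entropy.

Intuition: The distribution closer to uniform (more spread out) has higher entropy.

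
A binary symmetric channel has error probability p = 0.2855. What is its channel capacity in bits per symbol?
0.1372 bits

For a binary symmetric channel (BSC) with error probability p:
Capacity C = 1 - H(p) bits per symbol

where H(p) = -p log₂(p) - (1-p) log₂(1-p) is the binary entropy function.

H(0.2855) = 0.8628 bits
C = 1 - 0.8628 = 0.1372 bits per symbol

This means we can reliably transmit up to 0.1372 bits of information per channel use.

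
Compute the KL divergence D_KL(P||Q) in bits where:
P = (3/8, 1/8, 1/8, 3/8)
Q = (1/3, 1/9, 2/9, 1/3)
0.0449 bits

KL divergence: D_KL(P||Q) = Σ p(x) log(p(x)/q(x))

Computing term by term:
  x=0: 3/8 × log_2[(3/8)/(1/3)] = 3/8 × 0.1699 = 0.0637
  x=1: 1/8 × log_2[(1/8)/(1/9)] = 1/8 × 0.1699 = 0.0212
  x=2: 1/8 × log_2[(1/8)/(2/9)] = 1/8 × -0.8301 = -0.1038
  x=3: 3/8 × log_2[(3/8)/(1/3)] = 3/8 × 0.1699 = 0.0637

D_KL(P||Q) = 0.0449 bits

Note: KL divergence is always non-negative and equals 0 iff P = Q.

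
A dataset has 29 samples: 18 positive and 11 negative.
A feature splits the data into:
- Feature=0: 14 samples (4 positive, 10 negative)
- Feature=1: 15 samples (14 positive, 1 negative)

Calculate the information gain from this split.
0.3581 bits

Information Gain = H(Y) - H(Y|Feature)

Before split:
P(positive) = 18/29 = 0.6207
H(Y) = 0.9576 bits

After split:
Feature=0: H = 0.8631 bits (weight = 14/29)
Feature=1: H = 0.3534 bits (weight = 15/29)
H(Y|Feature) = (14/29)×0.8631 + (15/29)×0.3534 = 0.5995 bits

Information Gain = 0.9576 - 0.5995 = 0.3581 bits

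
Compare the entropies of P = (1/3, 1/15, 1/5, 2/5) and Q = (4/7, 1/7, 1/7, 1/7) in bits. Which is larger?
P

Computing entropies in bits:
H(P) = 1.7819
H(Q) = 1.6645

Distribution P has higher entropy.

Intuition: The distribution closer to uniform (more spread out) has higher entropy.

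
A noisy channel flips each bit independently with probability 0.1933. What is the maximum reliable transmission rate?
0.2917 bits

For a binary symmetric channel (BSC) with error probability p:
Capacity C = 1 - H(p) bits per symbol

where H(p) = -p log₂(p) - (1-p) log₂(1-p) is the binary entropy function.

H(0.1933) = 0.7083 bits
C = 1 - 0.7083 = 0.2917 bits per symbol

This means we can reliably transmit up to 0.2917 bits of information per channel use.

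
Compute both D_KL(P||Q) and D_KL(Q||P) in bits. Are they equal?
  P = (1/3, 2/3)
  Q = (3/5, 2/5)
D_KL(P||Q) = 0.2086, D_KL(Q||P) = 0.2140

KL divergence is not symmetric: D_KL(P||Q) ≠ D_KL(Q||P) in general.

D_KL(P||Q) = 0.2086 bits
D_KL(Q||P) = 0.2140 bits

No, they are not equal!

This asymmetry is why KL divergence is not a true distance metric.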